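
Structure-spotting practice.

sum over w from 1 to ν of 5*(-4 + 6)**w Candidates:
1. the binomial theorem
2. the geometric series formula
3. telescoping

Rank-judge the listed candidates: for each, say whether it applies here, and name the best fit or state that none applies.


Verdict: the geometric series formula — consecutive terms stand in a fixed index-free ratio — the geometric sum formula closes it.
- the binomial theorem: no binomial coefficients pair up with complementary powers here.
- the geometric series formula: yes — fits the structure here.
- telescoping — writing out consecutive terms as given produces no pairwise cancellation.


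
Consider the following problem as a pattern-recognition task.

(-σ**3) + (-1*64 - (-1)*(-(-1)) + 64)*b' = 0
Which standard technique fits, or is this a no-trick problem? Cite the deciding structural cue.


Diagnosis: no special technique — with b absent the equation is not coupled at all: direct integration in σ.


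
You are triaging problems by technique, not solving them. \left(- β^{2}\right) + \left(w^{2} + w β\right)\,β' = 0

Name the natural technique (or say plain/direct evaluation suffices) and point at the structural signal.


Best approach: the homogeneous substitution — solved for the derivative, the right side is unchanged under scaling w and β together — it depends only on the ratio β/w, so substitute a single ratio variable. A Bernoulli-style rewrite — possibly after exchanging which variable is treated as dependent — would work as well; the homogeneous substitution is the more immediate reading here.


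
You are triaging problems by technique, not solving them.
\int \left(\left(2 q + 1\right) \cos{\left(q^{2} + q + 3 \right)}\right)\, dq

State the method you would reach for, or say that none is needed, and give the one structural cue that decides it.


Diagnosis: u-substitution — viewed as a product, the integrand is a composition evaluated at q^{2} + q + 3 times (a constant multiple of) that inner expression's derivative, so u = q^{2} + q + 3 makes it elementary.


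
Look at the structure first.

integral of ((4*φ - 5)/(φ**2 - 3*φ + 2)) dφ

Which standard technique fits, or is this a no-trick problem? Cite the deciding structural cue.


Method: partial fractions — the integrand is a proper rational function and its denominator φ**2 - 3*φ + 2 factors into distinct pieces, so it splits into simple fractions.


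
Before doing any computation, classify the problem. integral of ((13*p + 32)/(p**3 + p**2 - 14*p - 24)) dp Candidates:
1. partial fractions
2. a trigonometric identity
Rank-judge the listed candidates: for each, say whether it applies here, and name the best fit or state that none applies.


Technique: partial fractions — a proper rational integrand whose denominator splits into simpler factors — decompose into partial fractions first.
- partial fractions — applicable, and directly so.
- a trigonometric identity — no sine or cosine appears, so there is nothing for a trigonometric identity to act on.


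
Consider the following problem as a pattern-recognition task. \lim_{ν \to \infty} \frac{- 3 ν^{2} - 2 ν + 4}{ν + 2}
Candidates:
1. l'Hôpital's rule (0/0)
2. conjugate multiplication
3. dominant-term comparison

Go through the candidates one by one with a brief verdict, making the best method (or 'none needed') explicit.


Best approach: dominant-term comparison — divide by the highest power of ν present: lower-order terms vanish and the dominant ratio remains.
- l'Hôpital's rule (0/0) — as a single quotient the expression runs to ∞/∞ at the limit point — an at-infinity form of the rule would apply, though the leading-growth comparison is the direct reading.
- conjugate multiplication — there are no radicals in tension whose conjugate would simplify matters.
- dominant-term comparison — applicable, and directly so.


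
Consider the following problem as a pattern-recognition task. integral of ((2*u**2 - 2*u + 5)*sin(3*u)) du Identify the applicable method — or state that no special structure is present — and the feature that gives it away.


Verdict: integration by parts — a polynomial factor 2*u**2 - 2*u + 5 multiplies sin(3*u); differentiating 2*u**2 - 2*u + 5 lowers its degree while sin(3*u) integrates cleanly, so parts wins.


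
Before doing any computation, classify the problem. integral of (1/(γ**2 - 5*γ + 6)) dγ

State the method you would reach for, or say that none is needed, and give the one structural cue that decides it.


Diagnosis: partial fractions — once γ**2 - 5*γ + 6 is factored, each root contributes a simple-fraction term; integrate them one at a time.


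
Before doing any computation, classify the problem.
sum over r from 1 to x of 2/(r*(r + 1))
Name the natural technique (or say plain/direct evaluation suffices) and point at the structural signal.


Best approach: telescoping — one partial-fraction pass turns 2/(r*(r + 1)) into a shifted difference, and shifted differences telescope.


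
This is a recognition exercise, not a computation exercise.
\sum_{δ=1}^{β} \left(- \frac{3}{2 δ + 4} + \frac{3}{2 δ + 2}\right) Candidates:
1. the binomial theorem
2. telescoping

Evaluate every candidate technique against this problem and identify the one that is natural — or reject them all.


Technique: telescoping — write out three consecutive terms and watch the interior cancel: the advanced copy one term subtracts reappears as the very next term's leading piece, pair after pair.
- the binomial theorem: there is no pair of bases whose matched powers would reassemble into a single binomial power.
- telescoping: a fit — the right tool for this form.


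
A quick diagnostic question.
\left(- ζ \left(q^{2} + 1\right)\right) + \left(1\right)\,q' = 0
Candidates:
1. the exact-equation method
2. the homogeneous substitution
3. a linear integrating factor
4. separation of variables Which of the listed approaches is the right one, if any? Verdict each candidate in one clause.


Diagnosis: separation of variables — solved for the derivative, the right side splits multiplicatively into a function of each variable alone — divide and integrate each side.
- the exact-equation method: the cross partial derivatives disagree, so no single potential exists.
- the homogeneous substitution: the slope is not a function of the ratio of the variables alone.
- a linear integrating factor — the unknown enters nonlinearly (through a power, a denominator, or a transcendental function), which the linear integrating-factor recipe cannot absorb as-is — any repair would come from a preliminary substitution, not the factor.
- separation of variables: yes — fits the structure here.


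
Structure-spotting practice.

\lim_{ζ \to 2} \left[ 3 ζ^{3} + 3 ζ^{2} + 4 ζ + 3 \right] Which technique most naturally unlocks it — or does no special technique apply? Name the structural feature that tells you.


Method: no special technique — the expression is continuous at the evaluation point — substitute directly; no indeterminate form appears.


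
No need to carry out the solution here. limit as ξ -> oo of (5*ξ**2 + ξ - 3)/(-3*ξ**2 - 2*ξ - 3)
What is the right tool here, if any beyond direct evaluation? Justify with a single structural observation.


Method: dominant-term comparison — divide by the highest power of ξ present: lower-order terms vanish and the dominant ratio remains. As a single quotient, the ∞/∞ shape would yield to repeated differentiation as well — the growth comparison gets there in one look.


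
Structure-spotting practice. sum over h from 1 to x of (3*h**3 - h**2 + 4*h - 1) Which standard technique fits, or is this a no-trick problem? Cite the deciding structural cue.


Verdict: no special technique — Faulhaber territory: sum each constant-multiple power of h with its closed-form formula, no trick required.


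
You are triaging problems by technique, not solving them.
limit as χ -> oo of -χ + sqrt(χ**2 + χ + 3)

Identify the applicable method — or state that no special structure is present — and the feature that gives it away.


Best approach: conjugate multiplication — this difference gives up after one conjugate multiplication — the radical structure cancels against its conjugate.


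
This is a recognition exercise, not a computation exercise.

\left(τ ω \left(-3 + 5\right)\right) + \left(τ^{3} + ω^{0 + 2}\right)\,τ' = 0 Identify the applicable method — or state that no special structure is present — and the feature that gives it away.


Method: the exact-equation method — equality of cross partials is the green light — assemble the potential function term by term.


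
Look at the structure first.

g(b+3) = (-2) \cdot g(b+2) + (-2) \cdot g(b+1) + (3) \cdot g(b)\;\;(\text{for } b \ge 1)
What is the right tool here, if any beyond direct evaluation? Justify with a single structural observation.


Best approach: the characteristic-root method — linear, homogeneous, constant coefficients: solutions of the form r^b exist — find the roots of the characteristic polynomial.


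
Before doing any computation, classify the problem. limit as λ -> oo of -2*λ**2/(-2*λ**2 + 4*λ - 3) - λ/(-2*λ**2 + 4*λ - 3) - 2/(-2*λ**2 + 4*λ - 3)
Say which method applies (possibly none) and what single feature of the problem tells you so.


Technique: dominant-term comparison — at large λ only the top-degree terms survive; compare the leading terms and the limit falls out. l'Hôpital's at-infinity variant applies to the expression viewed as a single quotient; the leading-term comparison is the direct route.


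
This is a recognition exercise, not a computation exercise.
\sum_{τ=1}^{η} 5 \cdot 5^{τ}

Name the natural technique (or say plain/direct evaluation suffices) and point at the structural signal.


Technique: the geometric series formula — each term is 5 times the previous one, so the geometric-series formula applies directly.


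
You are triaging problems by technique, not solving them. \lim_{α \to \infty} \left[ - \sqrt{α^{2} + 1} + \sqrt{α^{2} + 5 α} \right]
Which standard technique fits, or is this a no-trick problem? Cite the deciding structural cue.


Method: conjugate multiplication — the difference \sqrt{α^{2} + 5 α} - \sqrt{α^{2} + 1} is an ∞ − ∞ stalemate; its conjugate partner breaks the tie.


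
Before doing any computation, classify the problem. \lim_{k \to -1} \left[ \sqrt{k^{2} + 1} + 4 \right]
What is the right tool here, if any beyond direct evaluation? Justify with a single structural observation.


Best approach: no special technique — nothing blocks direct substitution at -1: plug in and finish.


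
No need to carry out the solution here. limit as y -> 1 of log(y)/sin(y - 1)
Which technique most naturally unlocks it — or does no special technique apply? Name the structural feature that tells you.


Technique: l'Hôpital's rule (0/0) — the 0/0 form at 1 is the signature situation for l'Hôpital's rule. Expanding numerator and denominator to first order gives the same value — the rule automates exactly that.


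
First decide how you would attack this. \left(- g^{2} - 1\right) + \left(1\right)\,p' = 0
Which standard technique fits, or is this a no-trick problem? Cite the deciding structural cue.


Best approach: no special technique — solved for the derivative, no p appears — this is antidifferentiation in g wearing ODE clothing.


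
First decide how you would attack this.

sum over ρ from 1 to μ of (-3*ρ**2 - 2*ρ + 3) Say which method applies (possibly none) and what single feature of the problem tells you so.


Verdict: no special technique — the sum is polynomial through and through; closed forms for each power of ρ finish it directly.


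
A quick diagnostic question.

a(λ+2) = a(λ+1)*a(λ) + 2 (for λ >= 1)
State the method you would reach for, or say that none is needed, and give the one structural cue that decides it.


Verdict: no special technique — the unknown enters the rule nonlinearly, not as a weighted sum — no linear method is even well-posed.


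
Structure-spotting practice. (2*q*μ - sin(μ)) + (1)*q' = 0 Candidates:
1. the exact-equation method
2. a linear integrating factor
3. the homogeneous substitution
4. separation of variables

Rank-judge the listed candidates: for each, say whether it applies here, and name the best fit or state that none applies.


Diagnosis: a linear integrating factor — the unknown enters only to the first power against a nonzero forcing term — the integrating-factor template applies directly.
- the exact-equation method: exactness fails on the nose — the mixed partials do not match.
- a linear integrating factor: a fit — the right tool for this form.
- the homogeneous substitution — solved for the derivative, the right side changes under joint scaling of the two variables.
- separation of variables — the two dependences are entangled, not a clean product of one-variable pieces.


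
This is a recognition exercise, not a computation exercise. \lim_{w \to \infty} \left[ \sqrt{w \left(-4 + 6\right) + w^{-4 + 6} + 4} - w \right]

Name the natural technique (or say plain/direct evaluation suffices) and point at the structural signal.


Best approach: conjugate multiplication — both pieces blow up but their difference is finite; the conjugate trick rationalizes \sqrt{w \left(-4 + 6\right) + w^{-4 + 6} + 4} - w.


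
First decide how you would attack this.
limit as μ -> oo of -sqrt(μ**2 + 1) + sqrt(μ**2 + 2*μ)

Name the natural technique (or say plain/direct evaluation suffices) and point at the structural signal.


Verdict: conjugate multiplication — divergence minus divergence hides a finite answer — expose it by pairing sqrt(μ**2 + 2*μ) - sqrt(μ**2 + 1) with its conjugate.


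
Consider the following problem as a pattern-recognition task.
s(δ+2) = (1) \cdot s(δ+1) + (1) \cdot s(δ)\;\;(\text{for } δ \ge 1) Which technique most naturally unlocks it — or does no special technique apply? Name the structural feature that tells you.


Best approach: the characteristic-root method — the recurrence treats every index alike (constant coefficients, no forcing) — precisely the regime where r^δ trials close it.


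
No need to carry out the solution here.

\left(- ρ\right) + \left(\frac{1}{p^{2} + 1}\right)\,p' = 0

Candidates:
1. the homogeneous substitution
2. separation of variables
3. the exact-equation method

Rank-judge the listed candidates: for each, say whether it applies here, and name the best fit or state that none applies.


Diagnosis: separation of variables — one side of the product carries the independent variable, the other the unknown — the textbook separation shape.
- the homogeneous substitution: rescaling both variables together changes the slope, so no ratio substitution collapses it.
- separation of variables: applies; the problem has the shape this method handles.
- the exact-equation method — with no real cross-dependence between the variables, the exact-equation machinery is a detour rather than the natural reading.


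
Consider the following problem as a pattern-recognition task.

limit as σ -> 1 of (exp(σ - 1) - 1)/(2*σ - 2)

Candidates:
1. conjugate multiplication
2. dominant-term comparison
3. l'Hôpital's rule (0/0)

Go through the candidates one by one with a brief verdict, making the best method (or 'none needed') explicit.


Technique: l'Hôpital's rule (0/0) — numerator and denominator both vanish at 1 — a genuine 0/0 form, which is exactly when l'Hôpital applies. Expanding numerator and denominator to first order gives the same value — the rule automates exactly that.
- conjugate multiplication — there is no infinity-minus-infinity radical difference to rationalize.
- dominant-term comparison — this limit is not decided by comparing leading-term growth at infinity.
- l'Hôpital's rule (0/0) — yes, a natural case for it.


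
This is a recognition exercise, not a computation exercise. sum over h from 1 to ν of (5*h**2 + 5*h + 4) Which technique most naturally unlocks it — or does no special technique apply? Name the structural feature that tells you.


Best approach: no special technique — Faulhaber territory: sum each constant-multiple power of h with its closed-form formula, no trick required.


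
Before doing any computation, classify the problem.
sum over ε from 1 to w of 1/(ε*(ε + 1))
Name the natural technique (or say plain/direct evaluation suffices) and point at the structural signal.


Method: telescoping — split 1/(ε*(ε + 1)) by partial fractions and the pieces are one function at shifted arguments — interior terms cancel.


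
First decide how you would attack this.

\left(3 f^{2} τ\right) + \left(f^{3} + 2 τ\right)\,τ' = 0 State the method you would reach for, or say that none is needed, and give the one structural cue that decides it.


Best approach: the exact-equation method — the compatibility test passes: the τ-derivative of 3 f^{2} τ matches the f-derivative of f^{3} + 2 τ, so integrate a potential.


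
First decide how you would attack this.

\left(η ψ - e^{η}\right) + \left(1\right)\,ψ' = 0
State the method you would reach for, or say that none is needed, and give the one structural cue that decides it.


Diagnosis: a linear integrating factor — linear in the unknown with genuine forcing: multiply through by the exponential of the integrated coefficient and the left side closes into one derivative.


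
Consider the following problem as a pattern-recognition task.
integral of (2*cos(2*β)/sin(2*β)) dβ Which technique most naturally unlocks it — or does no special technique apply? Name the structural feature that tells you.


Best approach: u-substitution — differentiating the inner expression sin(2*β) produces the factor 2*cos(2*β) up to a constant multiple, so substituting u = sin(2*β) reduces everything to a one-variable integral in u.


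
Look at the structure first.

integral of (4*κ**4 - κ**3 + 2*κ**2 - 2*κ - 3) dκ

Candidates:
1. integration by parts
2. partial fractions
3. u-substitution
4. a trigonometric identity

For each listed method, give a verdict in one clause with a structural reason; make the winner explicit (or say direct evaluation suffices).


Method: no special technique — a term-by-term power-rule job in κ; no substitution or rearrangement earns its keep here.
- integration by parts — parts would only shuffle a directly integrable integrand.
- partial fractions: there is no rational-function structure to decompose.
- u-substitution: no substitution does more than relabel what direct integration already handles.
- a trigonometric identity: no sine or cosine appears, so there is nothing for a trigonometric identity to act on.


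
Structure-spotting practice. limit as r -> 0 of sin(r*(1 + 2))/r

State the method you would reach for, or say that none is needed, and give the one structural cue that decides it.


Best approach: l'Hôpital's rule (0/0) — plug in 0: top and bottom both hit zero, so differentiate each and retry. Expanding numerator and denominator to first order gives the same value — the rule automates exactly that.


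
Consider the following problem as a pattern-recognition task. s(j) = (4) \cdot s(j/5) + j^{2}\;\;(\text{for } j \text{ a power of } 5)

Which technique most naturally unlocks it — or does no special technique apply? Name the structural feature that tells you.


Method: the master substitution — treat m = log base 5 of j as the new clock: one recursion step advances m by one while j scales by 5.


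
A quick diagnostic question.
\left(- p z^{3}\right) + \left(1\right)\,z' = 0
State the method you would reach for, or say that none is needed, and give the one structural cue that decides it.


Best approach: separation of variables — the derivative equals a pure function of p (namely p) times a pure function of z (namely z^{3}); divide and integrate each side.


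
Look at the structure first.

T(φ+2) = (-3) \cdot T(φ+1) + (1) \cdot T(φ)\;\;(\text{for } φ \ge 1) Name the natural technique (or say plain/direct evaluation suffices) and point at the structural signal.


Best approach: the characteristic-root method — try a geometric ansatz r^φ: constant coefficients turn the recurrence into one polynomial equation in r.


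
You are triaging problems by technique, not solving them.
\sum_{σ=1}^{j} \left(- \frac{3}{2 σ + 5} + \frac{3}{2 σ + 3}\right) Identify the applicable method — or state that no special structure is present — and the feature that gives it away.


Diagnosis: telescoping — the generic term is a one-step difference of \frac{3}{2 σ + 3}, so partial sums shortcut to endpoint evaluation.


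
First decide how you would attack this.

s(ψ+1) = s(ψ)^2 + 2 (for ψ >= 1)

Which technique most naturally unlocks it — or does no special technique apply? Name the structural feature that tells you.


Method: no special technique — this one you iterate or analyze qualitatively: the nonlinearity defeats linear solution methods.


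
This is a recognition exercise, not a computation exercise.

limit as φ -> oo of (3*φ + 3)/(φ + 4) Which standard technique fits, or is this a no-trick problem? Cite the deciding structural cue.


Best approach: dominant-term comparison — as φ grows, only the highest-degree terms matter — compare leading terms and read the limit off. Differentiating the expression as a single quotient would eventually settle it as well; matching dominant growth settles it immediately.


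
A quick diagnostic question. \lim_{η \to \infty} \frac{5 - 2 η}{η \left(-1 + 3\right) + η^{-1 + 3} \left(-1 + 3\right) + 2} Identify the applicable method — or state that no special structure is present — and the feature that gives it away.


Verdict: dominant-term comparison — at large η only the top-degree terms survive; compare the leading terms and the limit falls out. Differentiating the expression as a single quotient would eventually settle it as well; matching dominant growth settles it immediately.


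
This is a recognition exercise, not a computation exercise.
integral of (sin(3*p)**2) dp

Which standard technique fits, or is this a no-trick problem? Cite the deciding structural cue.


Diagnosis: a trigonometric identity — sin(3*p)**2 is an even power — the power-reduction identity rewrites it into first-degree cosines.


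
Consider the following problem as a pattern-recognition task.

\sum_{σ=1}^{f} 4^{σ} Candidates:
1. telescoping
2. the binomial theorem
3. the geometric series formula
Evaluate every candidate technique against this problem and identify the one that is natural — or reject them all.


Diagnosis: the geometric series formula — term-over-term division gives 4 every time — index-free ratio, geometric sum formula applies.
- telescoping — in the displayed form, no term reappears at a neighboring index to cancel against.
- the binomial theorem: no binomial coefficients pair with matched powers.
- the geometric series formula: yes, a natural case for it.


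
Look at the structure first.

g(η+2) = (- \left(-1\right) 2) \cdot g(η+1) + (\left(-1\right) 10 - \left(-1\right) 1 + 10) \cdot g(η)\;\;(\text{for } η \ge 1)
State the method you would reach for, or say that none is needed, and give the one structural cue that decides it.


Technique: the characteristic-root method — no index-dependence in the weights and nothing inhomogeneous: classic characteristic-equation setup.


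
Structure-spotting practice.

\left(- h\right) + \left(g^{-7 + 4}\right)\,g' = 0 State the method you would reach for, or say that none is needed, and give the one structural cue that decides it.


Technique: separation of variables — solved for the derivative, the right side splits multiplicatively into a function of each variable alone — divide and integrate each side. One could also solve this as an exact equation; with each coefficient in its own variable, separating is the same work with fewer steps.


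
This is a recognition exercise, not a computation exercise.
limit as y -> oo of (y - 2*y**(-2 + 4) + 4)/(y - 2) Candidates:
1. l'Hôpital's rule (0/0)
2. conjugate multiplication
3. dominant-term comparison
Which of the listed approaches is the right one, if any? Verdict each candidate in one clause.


Verdict: dominant-term comparison — growth-rate triage: the leading powers of y decide the limit, everything else is noise.
- l'Hôpital's rule (0/0): as a single quotient the expression runs to ∞/∞ at the limit point — an at-infinity form of the rule would apply, though the leading-growth comparison is the direct reading.
- conjugate multiplication: no difference of divergent radicals appears, so rationalizing has nothing to cancel.
- dominant-term comparison — a fit — the right tool for this form.


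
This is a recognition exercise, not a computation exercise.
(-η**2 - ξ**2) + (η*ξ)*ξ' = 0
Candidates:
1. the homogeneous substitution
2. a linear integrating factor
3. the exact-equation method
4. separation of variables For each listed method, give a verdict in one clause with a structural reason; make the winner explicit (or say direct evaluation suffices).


Method: the homogeneous substitution — the slope is degree-zero homogeneous: the ratio substitution v = ξ/η collapses it. This doubles as a Bernoulli equation in the unknown as written; the homogeneous route needs no setup at all.
- the homogeneous substitution: yes, a natural case for it.
- a linear integrating factor — the unknown enters nonlinearly (through a power, a denominator, or a transcendental function), which the linear integrating-factor recipe cannot absorb as-is — any repair would come from a preliminary substitution, not the factor.
- the exact-equation method: the mixed partial derivatives differ, so the left side is not a total differential.
- separation of variables: no algebra isolates the independent variable on one side and the unknown on the other.


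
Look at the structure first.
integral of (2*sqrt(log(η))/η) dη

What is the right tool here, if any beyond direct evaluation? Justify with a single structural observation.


Method: u-substitution — collected, the integrand has one factor that is, up to a constant, the derivative of an inner expression the rest depends on — substitute for that inner expression.


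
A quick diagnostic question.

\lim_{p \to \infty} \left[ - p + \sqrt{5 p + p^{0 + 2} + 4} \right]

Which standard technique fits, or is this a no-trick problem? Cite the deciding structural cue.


Technique: conjugate multiplication — this difference gives up after one conjugate multiplication — the radical structure cancels against its conjugate.


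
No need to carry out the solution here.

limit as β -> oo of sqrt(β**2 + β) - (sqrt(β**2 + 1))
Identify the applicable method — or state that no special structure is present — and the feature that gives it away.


Diagnosis: conjugate multiplication — neither sqrt(β**2 + β) nor sqrt(β**2 + 1) converges alone, so rewrite their difference as a conjugate-rationalized quotient first.


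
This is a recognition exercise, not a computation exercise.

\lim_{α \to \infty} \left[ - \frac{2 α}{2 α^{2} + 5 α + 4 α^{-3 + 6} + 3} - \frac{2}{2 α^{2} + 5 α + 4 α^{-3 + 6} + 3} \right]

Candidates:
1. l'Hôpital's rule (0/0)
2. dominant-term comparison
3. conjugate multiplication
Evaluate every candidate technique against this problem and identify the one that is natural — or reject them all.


Diagnosis: dominant-term comparison — at large α only the top-degree terms survive; compare the leading terms and the limit falls out.
- l'Hôpital's rule (0/0): viewed as a single quotient this runs to ∞/∞, not the 0/0 clash this candidate addresses; an at-infinity variant of the rule would resolve it, but comparing leading growth reads the answer without differentiating.
- dominant-term comparison — applicable, and directly so.
- conjugate multiplication — the conjugate move applies to radical differences, which this is not.


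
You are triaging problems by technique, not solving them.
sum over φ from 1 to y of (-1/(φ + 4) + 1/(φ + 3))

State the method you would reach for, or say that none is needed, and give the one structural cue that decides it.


Verdict: telescoping — the piece each term subtracts is 1/(φ + 3) advanced by one index, and it reappears with a plus sign leading the following term — the sum collapses to its boundary terms.


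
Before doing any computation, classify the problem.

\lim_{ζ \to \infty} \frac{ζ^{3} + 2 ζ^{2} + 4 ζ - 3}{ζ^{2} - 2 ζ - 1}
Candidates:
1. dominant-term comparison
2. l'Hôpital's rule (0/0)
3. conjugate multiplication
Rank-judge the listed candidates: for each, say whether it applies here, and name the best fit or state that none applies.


Best approach: dominant-term comparison — divide through by the highest power of ζ; every lower-order term dies and the dominant terms decide the limit.
- dominant-term comparison — yes — fits the structure here.
- l'Hôpital's rule (0/0): viewed as a single quotient this runs to ∞/∞, not the 0/0 clash this candidate addresses; an at-infinity variant of the rule would resolve it, but comparing leading growth reads the answer without differentiating.
- conjugate multiplication — rationalization has no target — no divergent radical difference appears.


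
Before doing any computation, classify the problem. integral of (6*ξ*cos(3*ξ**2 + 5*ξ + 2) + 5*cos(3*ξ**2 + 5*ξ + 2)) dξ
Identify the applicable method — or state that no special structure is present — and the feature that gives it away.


Diagnosis: u-substitution — collected, the integrand has one factor that is, up to a constant, the derivative of an inner expression the rest depends on — substitute for that inner expression.


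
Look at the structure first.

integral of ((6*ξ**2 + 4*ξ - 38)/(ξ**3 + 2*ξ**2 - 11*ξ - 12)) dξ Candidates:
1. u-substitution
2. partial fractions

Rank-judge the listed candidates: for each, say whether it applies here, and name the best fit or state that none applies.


Verdict: partial fractions — the bottom, ξ**3 + 2*ξ**2 - 11*ξ - 12, comes apart into simple factors, and a proper rational function over split factors decomposes.
- u-substitution — no subexpression of the integrand serves as a whole-integral substitution inner — individual terms may offer their own, but none carries its derivative as a factor of the full integrand; a working change of variable would have to be constructed from outside the expression.
- partial fractions — applicable, and directly so.


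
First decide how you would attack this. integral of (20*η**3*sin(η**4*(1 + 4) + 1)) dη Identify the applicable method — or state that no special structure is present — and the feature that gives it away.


Verdict: u-substitution — differentiating the inner expression (η**4*(1 + 4) + 1) produces the factor 20*η**3 up to a constant multiple, so substituting u = (η**4*(1 + 4) + 1) reduces everything to a one-variable integral in u.


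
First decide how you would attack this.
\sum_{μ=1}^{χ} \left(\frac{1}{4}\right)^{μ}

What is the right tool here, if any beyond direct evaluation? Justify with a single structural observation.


Diagnosis: the geometric series formula — each summand is the previous one scaled by \frac{1}{4}; that constant multiplier is itself the geometric structure.


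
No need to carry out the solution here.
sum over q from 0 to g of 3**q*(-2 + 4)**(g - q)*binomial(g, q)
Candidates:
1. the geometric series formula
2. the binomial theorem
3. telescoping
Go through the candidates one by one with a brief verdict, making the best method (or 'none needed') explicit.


Best approach: the binomial theorem — binomial coefficients against complementary powers of 3 and (-2 + 4): recognize the binomial expansion and resum.
- the geometric series formula: no single multiplier carries one term to the next throughout the sum.
- the binomial theorem: yes — fits the structure here.
- telescoping: the terms as presented offer no neighboring cancellation — a telescoping rewrite may exist, but the displayed structure does not hand one over.


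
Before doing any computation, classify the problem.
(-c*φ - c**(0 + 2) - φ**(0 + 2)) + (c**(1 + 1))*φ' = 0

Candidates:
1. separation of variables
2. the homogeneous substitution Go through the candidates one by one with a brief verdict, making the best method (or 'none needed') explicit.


Verdict: the homogeneous substitution — the slope's numerator and denominator have matching total degree, so it depends only on φ/c and the ratio substitution collapses it.
- separation of variables — no algebra isolates the independent variable on one side and the unknown on the other.
- the homogeneous substitution — a fit — the right tool for this form.


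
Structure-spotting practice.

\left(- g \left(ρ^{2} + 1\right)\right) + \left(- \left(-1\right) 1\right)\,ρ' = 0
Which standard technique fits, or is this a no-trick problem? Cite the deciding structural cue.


Method: separation of variables — all dependence on the two variables factors apart, the defining separable shape.


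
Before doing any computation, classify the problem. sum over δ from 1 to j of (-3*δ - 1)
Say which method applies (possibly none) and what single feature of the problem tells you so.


Technique: no special technique — with only polynomial terms in δ present, the classical sum-of-powers identities are all you need.


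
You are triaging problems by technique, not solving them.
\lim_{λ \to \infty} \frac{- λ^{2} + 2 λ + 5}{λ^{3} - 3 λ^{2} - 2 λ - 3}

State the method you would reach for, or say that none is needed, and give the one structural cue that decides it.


Method: dominant-term comparison — divide through by the highest power of λ; every lower-order term dies and the dominant terms decide the limit. l'Hôpital's at-infinity variant applies to the expression viewed as a single quotient; the leading-term comparison is the direct route.


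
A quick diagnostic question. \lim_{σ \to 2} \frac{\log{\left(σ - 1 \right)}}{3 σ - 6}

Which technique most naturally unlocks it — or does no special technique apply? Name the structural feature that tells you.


Diagnosis: l'Hôpital's rule (0/0) — plug in 2: top and bottom both hit zero, so differentiate each and retry. A first-order expansion at the point is an equally standard path; the rule packages it.


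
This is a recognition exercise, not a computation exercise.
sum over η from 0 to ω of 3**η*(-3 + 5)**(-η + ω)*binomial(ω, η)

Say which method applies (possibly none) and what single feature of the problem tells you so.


Diagnosis: the binomial theorem — the binomial coefficients weight matched powers of 3 and (-3 + 5), which is exactly the expansion of a binomial power.


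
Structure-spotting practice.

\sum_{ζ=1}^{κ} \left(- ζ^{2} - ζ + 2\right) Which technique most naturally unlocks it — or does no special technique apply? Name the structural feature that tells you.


Verdict: no special technique — no cancellation, no constant ratio, no binomial weights — just polynomial terms summed directly.


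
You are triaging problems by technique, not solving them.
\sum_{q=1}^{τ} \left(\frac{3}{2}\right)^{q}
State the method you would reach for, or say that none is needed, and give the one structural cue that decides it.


Verdict: the geometric series formula — the ratio of consecutive terms is the constant \frac{3}{2}, independent of the index — a geometric sum.


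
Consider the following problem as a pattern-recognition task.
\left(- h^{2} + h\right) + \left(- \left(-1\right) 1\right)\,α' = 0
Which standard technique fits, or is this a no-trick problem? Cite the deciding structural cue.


Verdict: no special technique — the slope is a function of h alone, so integrate both sides directly.


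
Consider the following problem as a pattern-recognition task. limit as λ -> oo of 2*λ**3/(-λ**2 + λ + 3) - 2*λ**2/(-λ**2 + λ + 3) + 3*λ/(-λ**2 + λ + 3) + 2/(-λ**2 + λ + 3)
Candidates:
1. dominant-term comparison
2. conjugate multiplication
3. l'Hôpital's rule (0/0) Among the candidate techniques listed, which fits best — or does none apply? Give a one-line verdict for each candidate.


Verdict: dominant-term comparison — divide by the highest power of λ present: lower-order terms vanish and the dominant ratio remains.
- dominant-term comparison: applies; the problem has the shape this method handles.
- conjugate multiplication: there is no infinity-minus-infinity radical difference to rationalize.
- l'Hôpital's rule (0/0): as a single quotient the expression runs to ∞/∞ at the limit point — an at-infinity form of the rule would apply, though the leading-growth comparison is the direct reading.


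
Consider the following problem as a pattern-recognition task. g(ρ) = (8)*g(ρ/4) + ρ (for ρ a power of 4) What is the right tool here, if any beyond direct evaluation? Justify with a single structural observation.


Verdict: the master substitution — the argument shrinks by the factor 4, so measure the index on a logarithmic scale and the recursion becomes a shift.


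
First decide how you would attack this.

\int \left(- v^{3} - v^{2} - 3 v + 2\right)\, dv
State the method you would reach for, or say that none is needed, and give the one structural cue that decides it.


Verdict: no special technique — a term-by-term power-rule job in v; no substitution or rearrangement earns its keep here.


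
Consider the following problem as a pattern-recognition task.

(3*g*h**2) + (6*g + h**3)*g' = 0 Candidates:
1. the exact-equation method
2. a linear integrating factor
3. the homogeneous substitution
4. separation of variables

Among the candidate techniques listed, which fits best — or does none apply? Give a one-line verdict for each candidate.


Diagnosis: the exact-equation method — the compatibility test passes: the g-derivative of 3*g*h**2 matches the h-derivative of 6*g + h**3, so integrate a potential.
- the exact-equation method: yes — fits the structure here.
- a linear integrating factor: the unknown enters nonlinearly (through a power, a denominator, or a transcendental function), which the linear integrating-factor recipe cannot absorb as-is — any repair would come from a preliminary substitution, not the factor.
- the homogeneous substitution: solved for the derivative, the right side changes under joint scaling of the two variables.
- separation of variables: no division isolates the independent variable from the unknown.


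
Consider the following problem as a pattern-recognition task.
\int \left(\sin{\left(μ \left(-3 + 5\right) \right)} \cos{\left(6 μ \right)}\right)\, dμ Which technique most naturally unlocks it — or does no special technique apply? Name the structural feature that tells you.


Method: a trigonometric identity — apply product-to-sum to \sin{\left(μ \left(-3 + 5\right) \right)} \cos{\left(6 μ \right)}: two clean single-angle terms replace one awkward product.


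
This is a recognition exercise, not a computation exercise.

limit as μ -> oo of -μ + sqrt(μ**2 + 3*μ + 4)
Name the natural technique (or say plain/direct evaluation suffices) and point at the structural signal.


Diagnosis: conjugate multiplication — two divergent pieces with a minus sign between them and a radical in the mix: rationalize sqrt(μ**2 + 3*μ + 4) - μ before any limit law applies.


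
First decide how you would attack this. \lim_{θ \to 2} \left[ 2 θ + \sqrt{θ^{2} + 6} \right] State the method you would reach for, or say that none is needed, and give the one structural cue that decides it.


Verdict: no special technique — nothing blocks direct substitution at 2: plug in and finish.
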